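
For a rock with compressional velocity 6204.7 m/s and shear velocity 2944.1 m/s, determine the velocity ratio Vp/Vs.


Vp/Vs = 6204.7 / 2944.1
= 2.1075

2.1075


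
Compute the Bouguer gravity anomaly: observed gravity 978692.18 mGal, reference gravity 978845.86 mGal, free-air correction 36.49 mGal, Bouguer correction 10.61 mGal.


BA = g_obs - g_ref + FAC - BC
= 978692.18 - 978845.86 + 36.49 - 10.61
= -127.8 mGal

-127.8


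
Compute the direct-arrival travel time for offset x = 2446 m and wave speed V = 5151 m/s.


t = x / V
= 2446 / 5151
= 0.4749 s

0.4749


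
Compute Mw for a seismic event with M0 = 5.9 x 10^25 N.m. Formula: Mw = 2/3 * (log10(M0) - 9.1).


log10(M0) = log10(5.9 x 10^25) = 25.7709
Mw = 2/3 * (25.7709 - 9.1)
= 2/3 * 16.6709
= 11.11

11.11


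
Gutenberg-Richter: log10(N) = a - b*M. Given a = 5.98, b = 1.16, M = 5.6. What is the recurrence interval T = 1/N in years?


log10(N) = 5.98 - 1.16*5.6 = -0.516
N = 10^-0.516 = 0.304789
T = 1/N = 1/0.304789 = 3.281 years

3.281


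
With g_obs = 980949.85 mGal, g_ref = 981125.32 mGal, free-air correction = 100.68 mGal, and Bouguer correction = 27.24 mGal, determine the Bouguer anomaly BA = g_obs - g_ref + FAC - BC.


BA = g_obs - g_ref + FAC - BC
= 980949.85 - 981125.32 + 100.68 - 27.24
= -102.03 mGal

-102.03


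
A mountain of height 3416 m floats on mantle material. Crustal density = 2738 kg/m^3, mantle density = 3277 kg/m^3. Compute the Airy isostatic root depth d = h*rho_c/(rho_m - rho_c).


rho_m - rho_c = 3277 - 2738 = 539
d = 3416 * 2738 / 539
= 9353008 / 539
= 17352.52 m

17352.52


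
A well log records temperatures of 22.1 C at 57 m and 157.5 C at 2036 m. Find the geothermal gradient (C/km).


dT = 157.5 - 22.1 = 135.4 C
dz = 2036 - 57 = 1979 m
gradient = dT/dz * 1000 = 135.4/1979 * 1000 = 68.4184 C/km

68.4184


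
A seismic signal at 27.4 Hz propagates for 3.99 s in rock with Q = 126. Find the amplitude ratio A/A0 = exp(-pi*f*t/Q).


pi*f*t/Q = pi*27.4*3.99/126 = 2.725855
A/A0 = exp(-2.725855) = 0.06549

0.06549


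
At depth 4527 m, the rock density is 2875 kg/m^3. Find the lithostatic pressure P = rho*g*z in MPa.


P = rho * g * z / 1e6
= 2875 * 9.81 * 4527 / 1e6
= 127678376.25 / 1e6
= 127.6784 MPa

127.6784


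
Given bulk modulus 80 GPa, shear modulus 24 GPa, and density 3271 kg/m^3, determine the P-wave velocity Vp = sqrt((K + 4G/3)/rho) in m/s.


First compute the effective modulus:
K + 4G/3 = 80e9 + 4*24e9/3 = 112000000000.0 Pa
Then divide by density:
112000000000.0 / 3271 = 34240293.4882 Pa/(kg/m^3)
Take the square root:
Vp = sqrt(34240293.4882) = 5851.52 m/s

5851.52


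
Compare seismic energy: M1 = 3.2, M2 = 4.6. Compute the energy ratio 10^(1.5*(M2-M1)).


M2 - M1 = 4.6 - 3.2 = 1.4
1.5 * 1.4 = 2.1
ratio = 10^2.1 = 125.89

125.89


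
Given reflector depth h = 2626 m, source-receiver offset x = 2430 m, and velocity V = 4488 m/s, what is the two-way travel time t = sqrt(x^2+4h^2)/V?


x^2 + 4h^2 = 2430^2 + 4*2626^2 = 5904900 + 27583504 = 33488404
sqrt(33488404) = 5786.9166
t = 5786.9166 / 4488 = 1.2894 s

1.2894


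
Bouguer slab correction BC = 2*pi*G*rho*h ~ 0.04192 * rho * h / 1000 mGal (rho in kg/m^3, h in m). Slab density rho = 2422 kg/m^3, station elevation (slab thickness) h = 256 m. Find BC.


BC = 0.04192 * rho * h / 1000
= 0.04192 * 2422 * 256 / 1000
= 25.9917 mGal

25.9917


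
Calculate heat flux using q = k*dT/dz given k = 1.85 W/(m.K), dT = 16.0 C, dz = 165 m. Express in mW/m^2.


q = k * dT / dz * 1000
= 1.85 * 16.0 / 165 * 1000
= 0.179394 * 1000
= 179.3939 mW/m^2

179.3939


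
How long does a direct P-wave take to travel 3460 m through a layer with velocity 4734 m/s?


t = x / V
= 3460 / 4734
= 0.7309 s

0.7309


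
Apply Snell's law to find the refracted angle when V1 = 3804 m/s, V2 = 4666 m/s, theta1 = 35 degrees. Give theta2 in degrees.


sin(theta1) = sin(35 deg) = 0.573576
sin(theta2) = V2/V1 * sin(theta1) = 4666/3804 * 0.573576 = 0.703551
theta2 = arcsin(0.703551) = 44.7126 degrees

44.7126


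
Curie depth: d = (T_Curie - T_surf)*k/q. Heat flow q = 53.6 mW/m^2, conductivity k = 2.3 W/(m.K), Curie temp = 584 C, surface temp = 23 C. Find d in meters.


T_Curie - T_surf = 584 - 23 = 561 C
Convert q to W/m^2: 53.6 mW/m^2 = 0.0536 W/m^2
d = 561 * 2.3 / 0.0536 = 24072.76 m

24072.76


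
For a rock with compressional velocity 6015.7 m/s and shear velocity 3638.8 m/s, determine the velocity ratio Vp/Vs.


Vp/Vs = 6015.7 / 3638.8
= 1.6532

1.6532


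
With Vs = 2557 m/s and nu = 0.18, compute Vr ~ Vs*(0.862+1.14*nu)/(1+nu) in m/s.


Numerator factor = 0.862 + 1.14*0.18 = 1.0672
Denominator = 1 + 0.18 = 1.18
Vr = 2557 * 1.0672 / 1.18 = 2312.57 m/s

2312.57


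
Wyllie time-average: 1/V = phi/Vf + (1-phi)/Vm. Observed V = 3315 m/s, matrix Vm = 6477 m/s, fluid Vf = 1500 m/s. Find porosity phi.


1/V - 1/Vm = 1/3315 - 1/6477 = 0.00014727
1/Vf - 1/Vm = 1/1500 - 1/6477 = 0.00051227
phi = 0.00014727 / 0.00051227 = 0.2875

0.2875


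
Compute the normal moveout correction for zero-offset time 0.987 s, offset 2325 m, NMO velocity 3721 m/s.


x/Vnmo = 2325/3721 = 0.624832
(x/Vnmo)^2 = 0.390415
t0^2 = 0.974169
sqrt(0.974169 + 0.390415) = 1.168154
dt = 1.168154 - 0.987 = 0.181154

0.181154


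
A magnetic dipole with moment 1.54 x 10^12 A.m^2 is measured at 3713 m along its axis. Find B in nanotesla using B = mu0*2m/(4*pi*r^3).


m = 1.54 x 10^12 = 1540000000000 A.m^2
2m = 3080000000000 A.m^2
r^3 = 3713^3 = 51188788097
B = (4pi*10^-7) * 3080000000000 / (4*pi * 51188788097) * 1e9
= 3870442.149223 / 643257282526.8 * 1e9
= 6016.9426 nT

6016.9426


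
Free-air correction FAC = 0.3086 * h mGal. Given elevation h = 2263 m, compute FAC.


FAC = 0.3086 * h
= 0.3086 * 2263
= 698.3618 mGal

698.3618


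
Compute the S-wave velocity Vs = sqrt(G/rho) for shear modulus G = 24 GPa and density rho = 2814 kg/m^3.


Convert G to Pa: G = 24e9 Pa
Compute G/rho = 24e9 / 2814 = 8528784.6482
Vs = sqrt(8528784.6482) = 2920.41 m/s

2920.41


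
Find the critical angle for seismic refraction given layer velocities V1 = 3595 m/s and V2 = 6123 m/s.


V1/V2 = 3595/6123 = 0.58713
theta_c = arcsin(0.58713) = 35.9536 degrees

35.9536


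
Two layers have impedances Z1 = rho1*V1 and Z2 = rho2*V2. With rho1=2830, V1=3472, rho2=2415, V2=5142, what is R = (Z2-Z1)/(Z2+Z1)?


Z1 = 2830 * 3472 = 9825760
Z2 = 2415 * 5142 = 12417930
R = (12417930 - 9825760) / (12417930 + 9825760) = 2592170 / 22243690 = 0.1165

0.1165


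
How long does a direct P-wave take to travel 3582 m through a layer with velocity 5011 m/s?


t = x / V
= 3582 / 5011
= 0.7148 s

0.7148


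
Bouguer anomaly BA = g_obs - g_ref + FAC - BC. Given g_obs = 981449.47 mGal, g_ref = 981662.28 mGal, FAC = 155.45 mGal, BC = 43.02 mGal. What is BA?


BA = g_obs - g_ref + FAC - BC
= 981449.47 - 981662.28 + 155.45 - 43.02
= -100.38 mGal

-100.38


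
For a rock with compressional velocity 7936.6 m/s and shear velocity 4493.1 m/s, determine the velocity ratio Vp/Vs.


Vp/Vs = 7936.6 / 4493.1
= 1.7664

1.7664


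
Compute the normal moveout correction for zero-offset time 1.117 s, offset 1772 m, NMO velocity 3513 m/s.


x/Vnmo = 1772/3513 = 0.504412
(x/Vnmo)^2 = 0.254432
t0^2 = 1.247689
sqrt(1.247689 + 0.254432) = 1.22561
dt = 1.22561 - 1.117 = 0.10861

0.10861


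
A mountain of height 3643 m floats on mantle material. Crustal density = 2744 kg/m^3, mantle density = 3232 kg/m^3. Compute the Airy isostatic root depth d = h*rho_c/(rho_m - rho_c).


rho_m - rho_c = 3232 - 2744 = 488
d = 3643 * 2744 / 488
= 9996392 / 488
= 20484.41 m

20484.41


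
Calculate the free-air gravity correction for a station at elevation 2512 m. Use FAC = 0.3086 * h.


FAC = 0.3086 * h
= 0.3086 * 2512
= 775.2032 mGal

775.2032


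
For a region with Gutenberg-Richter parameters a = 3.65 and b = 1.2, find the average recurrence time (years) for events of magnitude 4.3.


log10(N) = 3.65 - 1.2*4.3 = -1.51
N = 10^-1.51 = 0.030903
T = 1/N = 1/0.030903 = 32.3594 years

32.3594


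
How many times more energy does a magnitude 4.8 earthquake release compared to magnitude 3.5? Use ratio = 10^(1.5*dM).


M2 - M1 = 4.8 - 3.5 = 1.3
1.5 * 1.3 = 1.95
ratio = 10^1.95 = 89.13

89.13


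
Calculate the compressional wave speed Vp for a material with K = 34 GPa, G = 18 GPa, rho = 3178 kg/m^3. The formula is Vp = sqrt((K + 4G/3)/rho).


First compute the effective modulus:
K + 4G/3 = 34e9 + 4*18e9/3 = 58000000000.0 Pa
Then divide by density:
58000000000.0 / 3178 = 18250471.995 Pa/(kg/m^3)
Take the square root:
Vp = sqrt(18250471.995) = 4272.06 m/s

4272.06


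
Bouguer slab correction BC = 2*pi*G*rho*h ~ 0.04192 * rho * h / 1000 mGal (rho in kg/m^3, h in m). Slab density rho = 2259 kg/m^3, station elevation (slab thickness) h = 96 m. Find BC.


BC = 0.04192 * rho * h / 1000
= 0.04192 * 2259 * 96 / 1000
= 9.0909 mGal

9.0909


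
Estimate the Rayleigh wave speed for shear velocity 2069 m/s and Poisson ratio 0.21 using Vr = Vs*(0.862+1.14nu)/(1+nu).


Numerator factor = 0.862 + 1.14*0.21 = 1.1014
Denominator = 1 + 0.21 = 1.21
Vr = 2069 * 1.1014 / 1.21 = 1883.3 m/s

1883.3


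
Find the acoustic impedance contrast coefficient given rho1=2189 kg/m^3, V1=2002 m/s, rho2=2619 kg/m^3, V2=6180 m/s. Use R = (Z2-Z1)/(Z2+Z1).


Z1 = 2189 * 2002 = 4382378
Z2 = 2619 * 6180 = 16185420
R = (16185420 - 4382378) / (16185420 + 4382378) = 11803042 / 20567798 = 0.5739

0.5739


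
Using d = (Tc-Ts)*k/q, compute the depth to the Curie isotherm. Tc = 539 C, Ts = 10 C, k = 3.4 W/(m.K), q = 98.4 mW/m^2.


T_Curie - T_surf = 539 - 10 = 529 C
Convert q to W/m^2: 98.4 mW/m^2 = 0.0984 W/m^2
d = 529 * 3.4 / 0.0984 = 18278.46 m

18278.46


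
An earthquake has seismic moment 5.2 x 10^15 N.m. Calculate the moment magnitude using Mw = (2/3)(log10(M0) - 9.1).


log10(M0) = log10(5.2 x 10^15) = 15.716
Mw = 2/3 * (15.716 - 9.1)
= 2/3 * 6.616
= 4.41

4.41


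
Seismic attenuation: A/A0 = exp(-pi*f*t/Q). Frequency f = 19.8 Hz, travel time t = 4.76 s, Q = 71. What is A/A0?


pi*f*t/Q = pi*19.8*4.76/71 = 4.170265
A/A0 = exp(-4.170265) = 0.015448

0.015448


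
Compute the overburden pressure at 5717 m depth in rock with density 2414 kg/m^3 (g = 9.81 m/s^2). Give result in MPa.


P = rho * g * z / 1e6
= 2414 * 9.81 * 5717 / 1e6
= 135386220.78 / 1e6
= 135.3862 MPa

135.3862


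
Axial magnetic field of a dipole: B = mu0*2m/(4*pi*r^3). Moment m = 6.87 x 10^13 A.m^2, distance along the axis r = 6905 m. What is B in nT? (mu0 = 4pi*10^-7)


m = 6.87 x 10^13 = 68700000000000 A.m^2
2m = 137400000000000 A.m^2
r^3 = 6905^3 = 329223667625
B = (4pi*10^-7) * 137400000000000 / (4*pi * 329223667625) * 1e9
= 172661932.241295 / 4137146622394.35 * 1e9
= 41734.5451 nT

41734.5451


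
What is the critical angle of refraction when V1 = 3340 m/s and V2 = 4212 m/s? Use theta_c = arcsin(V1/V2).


V1/V2 = 3340/4212 = 0.792972
theta_c = arcsin(0.792972) = 52.4642 degrees

52.4642


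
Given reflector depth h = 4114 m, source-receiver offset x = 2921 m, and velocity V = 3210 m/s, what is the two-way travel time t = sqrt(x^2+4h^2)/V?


x^2 + 4h^2 = 2921^2 + 4*4114^2 = 8532241 + 67699984 = 76232225
sqrt(76232225) = 8731.1067
t = 8731.1067 / 3210 = 2.72 s

2.72


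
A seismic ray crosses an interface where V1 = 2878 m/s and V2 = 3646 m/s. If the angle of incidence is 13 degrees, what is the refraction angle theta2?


sin(theta1) = sin(13 deg) = 0.224951
sin(theta2) = V2/V1 * sin(theta1) = 3646/2878 * 0.224951 = 0.28498
theta2 = arcsin(0.28498) = 16.5576 degrees

16.5576


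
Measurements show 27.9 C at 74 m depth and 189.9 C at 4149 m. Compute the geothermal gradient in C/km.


dT = 189.9 - 27.9 = 162.0 C
dz = 4149 - 74 = 4075 m
gradient = dT/dz * 1000 = 162.0/4075 * 1000 = 39.7546 C/km

39.7546


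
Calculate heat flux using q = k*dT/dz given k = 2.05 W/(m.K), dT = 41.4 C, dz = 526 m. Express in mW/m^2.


q = k * dT / dz * 1000
= 2.05 * 41.4 / 526 * 1000
= 0.16135 * 1000
= 161.3498 mW/m^2

161.3498


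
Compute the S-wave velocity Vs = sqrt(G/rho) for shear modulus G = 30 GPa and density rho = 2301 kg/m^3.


Convert G to Pa: G = 30e9 Pa
Compute G/rho = 30e9 / 2301 = 13037809.648
Vs = sqrt(13037809.648) = 3610.79 m/s

3610.79


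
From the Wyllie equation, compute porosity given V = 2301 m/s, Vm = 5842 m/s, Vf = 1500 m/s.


1/V - 1/Vm = 1/2301 - 1/5842 = 0.00026342
1/Vf - 1/Vm = 1/1500 - 1/5842 = 0.00049549
phi = 0.00026342 / 0.00049549 = 0.5316

0.5316


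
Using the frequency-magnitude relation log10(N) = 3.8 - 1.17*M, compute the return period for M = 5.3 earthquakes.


log10(N) = 3.8 - 1.17*5.3 = -2.401
N = 10^-2.401 = 0.003972
T = 1/N = 1/0.003972 = 251.7677 years

251.7677


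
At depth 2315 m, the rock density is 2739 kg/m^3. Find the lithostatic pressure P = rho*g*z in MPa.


P = rho * g * z / 1e6
= 2739 * 9.81 * 2315 / 1e6
= 62203100.85 / 1e6
= 62.2031 MPa

62.2031


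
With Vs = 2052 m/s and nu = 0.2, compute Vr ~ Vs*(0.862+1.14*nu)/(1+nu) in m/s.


Numerator factor = 0.862 + 1.14*0.2 = 1.09
Denominator = 1 + 0.2 = 1.2
Vr = 2052 * 1.09 / 1.2 = 1863.9 m/s

1863.9


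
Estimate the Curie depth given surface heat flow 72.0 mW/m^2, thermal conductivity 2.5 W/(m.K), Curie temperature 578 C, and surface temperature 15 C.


T_Curie - T_surf = 578 - 15 = 563 C
Convert q to W/m^2: 72.0 mW/m^2 = 0.072 W/m^2
d = 563 * 2.5 / 0.072 = 19548.61 m

19548.61


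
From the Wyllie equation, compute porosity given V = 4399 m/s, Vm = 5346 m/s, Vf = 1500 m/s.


1/V - 1/Vm = 1/4399 - 1/5346 = 4.027e-05
1/Vf - 1/Vm = 1/1500 - 1/5346 = 0.00047961
phi = 4.027e-05 / 0.00047961 = 0.084

0.084


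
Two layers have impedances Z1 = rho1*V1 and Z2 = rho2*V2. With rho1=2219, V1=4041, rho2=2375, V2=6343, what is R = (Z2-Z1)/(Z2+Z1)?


Z1 = 2219 * 4041 = 8966979
Z2 = 2375 * 6343 = 15064625
R = (15064625 - 8966979) / (15064625 + 8966979) = 6097646 / 24031604 = 0.2537

0.2537


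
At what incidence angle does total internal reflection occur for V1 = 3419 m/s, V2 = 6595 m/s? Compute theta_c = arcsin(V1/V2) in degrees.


V1/V2 = 3419/6595 = 0.518423
theta_c = arcsin(0.518423) = 31.2265 degrees

31.2265


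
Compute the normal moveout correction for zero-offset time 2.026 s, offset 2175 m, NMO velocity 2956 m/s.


x/Vnmo = 2175/2956 = 0.735792
(x/Vnmo)^2 = 0.541389
t0^2 = 4.104676
sqrt(4.104676 + 0.541389) = 2.155473
dt = 2.155473 - 2.026 = 0.129473

0.129473


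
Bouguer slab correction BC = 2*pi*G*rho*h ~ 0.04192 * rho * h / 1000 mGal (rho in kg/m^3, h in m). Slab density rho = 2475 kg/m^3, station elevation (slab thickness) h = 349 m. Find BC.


BC = 0.04192 * rho * h / 1000
= 0.04192 * 2475 * 349 / 1000
= 36.2094 mGal

36.2094


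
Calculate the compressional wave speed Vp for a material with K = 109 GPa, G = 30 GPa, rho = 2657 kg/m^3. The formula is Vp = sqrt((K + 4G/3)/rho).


First compute the effective modulus:
K + 4G/3 = 109e9 + 4*30e9/3 = 149000000000.0 Pa
Then divide by density:
149000000000.0 / 2657 = 56078283.7787 Pa/(kg/m^3)
Take the square root:
Vp = sqrt(56078283.7787) = 7488.54 m/s

7488.54


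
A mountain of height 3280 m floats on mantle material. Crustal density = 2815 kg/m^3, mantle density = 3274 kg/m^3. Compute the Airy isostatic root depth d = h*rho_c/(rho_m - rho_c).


rho_m - rho_c = 3274 - 2815 = 459
d = 3280 * 2815 / 459
= 9233200 / 459
= 20115.9 m

20115.9


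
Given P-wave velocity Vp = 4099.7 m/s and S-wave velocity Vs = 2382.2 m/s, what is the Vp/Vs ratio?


Vp/Vs = 4099.7 / 2382.2
= 1.721

1.721


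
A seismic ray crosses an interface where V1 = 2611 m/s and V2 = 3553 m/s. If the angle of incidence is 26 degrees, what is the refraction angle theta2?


sin(theta1) = sin(26 deg) = 0.438371
sin(theta2) = V2/V1 * sin(theta1) = 3553/2611 * 0.438371 = 0.596527
theta2 = arcsin(0.596527) = 36.6216 degrees

36.6216


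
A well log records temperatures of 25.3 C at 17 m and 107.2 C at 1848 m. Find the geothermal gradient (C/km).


dT = 107.2 - 25.3 = 81.9 C
dz = 1848 - 17 = 1831 m
gradient = dT/dz * 1000 = 81.9/1831 * 1000 = 44.7297 C/km

44.7297


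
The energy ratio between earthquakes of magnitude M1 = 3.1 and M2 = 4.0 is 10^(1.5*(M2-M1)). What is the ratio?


M2 - M1 = 4.0 - 3.1 = 0.9
1.5 * 0.9 = 1.35
ratio = 10^1.35 = 22.39

22.39


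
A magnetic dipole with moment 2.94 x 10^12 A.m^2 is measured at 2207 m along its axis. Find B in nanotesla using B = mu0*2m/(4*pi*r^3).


m = 2.94 x 10^12 = 2940000000000 A.m^2
2m = 5880000000000 A.m^2
r^3 = 2207^3 = 10749963743
B = (4pi*10^-7) * 5880000000000 / (4*pi * 10749963743) * 1e9
= 7389025.921243 / 135088028485.46 * 1e9
= 54697.8589 nT

54697.8589


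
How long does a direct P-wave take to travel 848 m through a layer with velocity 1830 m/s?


t = x / V
= 848 / 1830
= 0.4634 s

0.4634


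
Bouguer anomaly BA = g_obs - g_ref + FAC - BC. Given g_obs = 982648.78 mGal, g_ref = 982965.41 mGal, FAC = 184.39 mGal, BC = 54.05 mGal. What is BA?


BA = g_obs - g_ref + FAC - BC
= 982648.78 - 982965.41 + 184.39 - 54.05
= -186.29 mGal

-186.29


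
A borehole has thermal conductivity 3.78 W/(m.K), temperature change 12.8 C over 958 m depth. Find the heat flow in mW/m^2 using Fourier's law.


q = k * dT / dz * 1000
= 3.78 * 12.8 / 958 * 1000
= 0.050505 * 1000
= 50.5052 mW/m^2

50.5052


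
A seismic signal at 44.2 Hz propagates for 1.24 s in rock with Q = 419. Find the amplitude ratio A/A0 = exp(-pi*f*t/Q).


pi*f*t/Q = pi*44.2*1.24/419 = 0.410941
A/A0 = exp(-0.410941) = 0.663026

0.663026


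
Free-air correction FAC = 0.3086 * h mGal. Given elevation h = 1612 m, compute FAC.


FAC = 0.3086 * h
= 0.3086 * 1612
= 497.4632 mGal

497.4632


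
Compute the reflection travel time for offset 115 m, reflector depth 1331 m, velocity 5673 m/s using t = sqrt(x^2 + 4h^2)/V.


x^2 + 4h^2 = 115^2 + 4*1331^2 = 13225 + 7086244 = 7099469
sqrt(7099469) = 2664.4829
t = 2664.4829 / 5673 = 0.4697 s

0.4697


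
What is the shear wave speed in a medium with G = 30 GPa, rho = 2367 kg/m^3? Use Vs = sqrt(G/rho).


Convert G to Pa: G = 30e9 Pa
Compute G/rho = 30e9 / 2367 = 12674271.2294
Vs = sqrt(12674271.2294) = 3560.09 m/s

3560.09


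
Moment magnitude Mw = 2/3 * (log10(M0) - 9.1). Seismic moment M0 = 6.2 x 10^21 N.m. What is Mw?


log10(M0) = log10(6.2 x 10^21) = 21.7924
Mw = 2/3 * (21.7924 - 9.1)
= 2/3 * 12.6924
= 8.46

8.46


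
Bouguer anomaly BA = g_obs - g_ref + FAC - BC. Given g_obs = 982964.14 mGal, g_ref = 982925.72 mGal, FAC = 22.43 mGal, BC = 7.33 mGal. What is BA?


BA = g_obs - g_ref + FAC - BC
= 982964.14 - 982925.72 + 22.43 - 7.33
= 53.52 mGal

53.52


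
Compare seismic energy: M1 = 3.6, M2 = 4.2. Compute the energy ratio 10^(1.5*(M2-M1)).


M2 - M1 = 4.2 - 3.6 = 0.6
1.5 * 0.6 = 0.9
ratio = 10^0.9 = 7.94

7.94


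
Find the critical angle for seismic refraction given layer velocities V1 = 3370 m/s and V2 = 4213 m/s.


V1/V2 = 3370/4213 = 0.799905
theta_c = arcsin(0.799905) = 53.121 degrees

53.121


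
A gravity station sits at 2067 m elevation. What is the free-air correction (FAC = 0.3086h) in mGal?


FAC = 0.3086 * h
= 0.3086 * 2067
= 637.8762 mGal

637.8762


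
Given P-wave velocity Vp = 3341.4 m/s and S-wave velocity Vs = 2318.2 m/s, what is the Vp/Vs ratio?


Vp/Vs = 3341.4 / 2318.2
= 1.4414

1.4414


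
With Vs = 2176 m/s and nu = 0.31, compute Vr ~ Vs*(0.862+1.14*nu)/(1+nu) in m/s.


Numerator factor = 0.862 + 1.14*0.31 = 1.2154
Denominator = 1 + 0.31 = 1.31
Vr = 2176 * 1.2154 / 1.31 = 2018.86 m/s

2018.86


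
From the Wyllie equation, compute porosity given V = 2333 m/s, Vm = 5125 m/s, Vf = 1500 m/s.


1/V - 1/Vm = 1/2333 - 1/5125 = 0.00023351
1/Vf - 1/Vm = 1/1500 - 1/5125 = 0.00047154
phi = 0.00023351 / 0.00047154 = 0.4952

0.4952


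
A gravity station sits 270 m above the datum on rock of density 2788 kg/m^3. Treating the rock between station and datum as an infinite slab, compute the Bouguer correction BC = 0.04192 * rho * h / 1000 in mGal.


BC = 0.04192 * rho * h / 1000
= 0.04192 * 2788 * 270 / 1000
= 31.5557 mGal

31.5557


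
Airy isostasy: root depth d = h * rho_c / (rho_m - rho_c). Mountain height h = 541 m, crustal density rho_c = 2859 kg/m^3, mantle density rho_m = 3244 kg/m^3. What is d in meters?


rho_m - rho_c = 3244 - 2859 = 385
d = 541 * 2859 / 385
= 1546719 / 385
= 4017.45 m

4017.45


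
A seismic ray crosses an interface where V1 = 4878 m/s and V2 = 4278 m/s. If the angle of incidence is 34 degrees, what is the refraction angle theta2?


sin(theta1) = sin(34 deg) = 0.559193
sin(theta2) = V2/V1 * sin(theta1) = 4278/4878 * 0.559193 = 0.490411
theta2 = arcsin(0.490411) = 29.3676 degrees

29.3676


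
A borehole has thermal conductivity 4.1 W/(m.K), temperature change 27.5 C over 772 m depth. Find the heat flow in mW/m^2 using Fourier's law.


q = k * dT / dz * 1000
= 4.1 * 27.5 / 772 * 1000
= 0.146049 * 1000
= 146.0492 mW/m^2

146.0492


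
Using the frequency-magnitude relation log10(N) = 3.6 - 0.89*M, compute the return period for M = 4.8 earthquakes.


log10(N) = 3.6 - 0.89*4.8 = -0.672
N = 10^-0.672 = 0.212814
T = 1/N = 1/0.212814 = 4.6989 years

4.6989


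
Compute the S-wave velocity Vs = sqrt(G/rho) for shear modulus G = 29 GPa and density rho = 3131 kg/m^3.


Convert G to Pa: G = 29e9 Pa
Compute G/rho = 29e9 / 3131 = 9262216.5442
Vs = sqrt(9262216.5442) = 3043.39 m/s

3043.39


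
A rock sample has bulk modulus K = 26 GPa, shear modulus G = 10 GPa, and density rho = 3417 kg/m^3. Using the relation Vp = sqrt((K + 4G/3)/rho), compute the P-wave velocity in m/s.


First compute the effective modulus:
K + 4G/3 = 26e9 + 4*10e9/3 = 39333333333.33 Pa
Then divide by density:
39333333333.33 / 3417 = 11511072.0905 Pa/(kg/m^3)
Take the square root:
Vp = sqrt(11511072.0905) = 3392.8 m/s

3392.8


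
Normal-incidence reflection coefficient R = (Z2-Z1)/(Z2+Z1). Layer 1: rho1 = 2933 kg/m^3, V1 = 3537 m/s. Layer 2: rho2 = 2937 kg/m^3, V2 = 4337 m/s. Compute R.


Z1 = 2933 * 3537 = 10374021
Z2 = 2937 * 4337 = 12737769
R = (12737769 - 10374021) / (12737769 + 10374021) = 2363748 / 23111790 = 0.1023

0.1023


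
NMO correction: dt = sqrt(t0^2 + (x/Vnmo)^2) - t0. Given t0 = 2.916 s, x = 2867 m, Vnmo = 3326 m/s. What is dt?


x/Vnmo = 2867/3326 = 0.861996
(x/Vnmo)^2 = 0.743038
t0^2 = 8.503056
sqrt(8.503056 + 0.743038) = 3.040739
dt = 3.040739 - 2.916 = 0.124739

0.124739


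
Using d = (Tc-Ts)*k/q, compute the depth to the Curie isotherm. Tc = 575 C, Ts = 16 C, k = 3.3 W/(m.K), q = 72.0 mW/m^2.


T_Curie - T_surf = 575 - 16 = 559 C
Convert q to W/m^2: 72.0 mW/m^2 = 0.072 W/m^2
d = 559 * 3.3 / 0.072 = 25620.83 m

25620.83


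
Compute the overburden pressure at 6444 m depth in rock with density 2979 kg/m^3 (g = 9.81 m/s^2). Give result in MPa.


P = rho * g * z / 1e6
= 2979 * 9.81 * 6444 / 1e6
= 188319391.56 / 1e6
= 188.3194 MPa

188.3194


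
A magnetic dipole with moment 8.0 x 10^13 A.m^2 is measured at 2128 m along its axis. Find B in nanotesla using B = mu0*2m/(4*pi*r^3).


m = 8.0 x 10^13 = 80000000000000 A.m^2
2m = 160000000000000 A.m^2
r^3 = 2128^3 = 9636401152
B = (4pi*10^-7) * 160000000000000 / (4*pi * 9636401152) * 1e9
= 201061929.829747 / 121094588264.67 * 1e9
= 1660370.8944 nT

1660370.8944


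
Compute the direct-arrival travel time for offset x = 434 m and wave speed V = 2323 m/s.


t = x / V
= 434 / 2323
= 0.1868 s

0.1868


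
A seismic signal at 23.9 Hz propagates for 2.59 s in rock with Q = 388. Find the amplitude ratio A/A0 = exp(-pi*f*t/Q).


pi*f*t/Q = pi*23.9*2.59/388 = 0.501205
A/A0 = exp(-0.501205) = 0.6058

0.6058


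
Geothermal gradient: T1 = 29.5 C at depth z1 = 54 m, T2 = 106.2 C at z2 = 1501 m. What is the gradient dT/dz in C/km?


dT = 106.2 - 29.5 = 76.7 C
dz = 1501 - 54 = 1447 m
gradient = dT/dz * 1000 = 76.7/1447 * 1000 = 53.0062 C/km

53.0062


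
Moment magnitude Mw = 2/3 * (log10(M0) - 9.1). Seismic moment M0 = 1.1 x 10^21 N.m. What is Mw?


log10(M0) = log10(1.1 x 10^21) = 21.0414
Mw = 2/3 * (21.0414 - 9.1)
= 2/3 * 11.9414
= 7.96

7.96


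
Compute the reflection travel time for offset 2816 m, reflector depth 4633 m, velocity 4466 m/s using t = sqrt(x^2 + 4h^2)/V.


x^2 + 4h^2 = 2816^2 + 4*4633^2 = 7929856 + 85858756 = 93788612
sqrt(93788612) = 9684.4521
t = 9684.4521 / 4466 = 2.1685 s

2.1685


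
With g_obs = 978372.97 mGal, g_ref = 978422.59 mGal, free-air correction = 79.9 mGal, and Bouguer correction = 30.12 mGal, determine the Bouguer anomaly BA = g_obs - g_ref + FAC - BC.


BA = g_obs - g_ref + FAC - BC
= 978372.97 - 978422.59 + 79.9 - 30.12
= 0.16 mGal

0.16


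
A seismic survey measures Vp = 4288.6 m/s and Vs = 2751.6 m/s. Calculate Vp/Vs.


Vp/Vs = 4288.6 / 2751.6
= 1.5586

1.5586


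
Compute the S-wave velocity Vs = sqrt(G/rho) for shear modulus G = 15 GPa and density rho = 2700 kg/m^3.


Convert G to Pa: G = 15e9 Pa
Compute G/rho = 15e9 / 2700 = 5555555.5556
Vs = sqrt(5555555.5556) = 2357.02 m/s

2357.02


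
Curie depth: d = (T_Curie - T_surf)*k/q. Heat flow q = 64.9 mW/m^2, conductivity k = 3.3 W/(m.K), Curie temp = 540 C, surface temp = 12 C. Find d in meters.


T_Curie - T_surf = 540 - 12 = 528 C
Convert q to W/m^2: 64.9 mW/m^2 = 0.0649 W/m^2
d = 528 * 3.3 / 0.0649 = 26847.46 m

26847.46


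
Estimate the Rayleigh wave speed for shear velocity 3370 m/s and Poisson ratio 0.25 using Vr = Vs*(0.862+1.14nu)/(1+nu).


Numerator factor = 0.862 + 1.14*0.25 = 1.147
Denominator = 1 + 0.25 = 1.25
Vr = 3370 * 1.147 / 1.25 = 3092.31 m/s

3092.31


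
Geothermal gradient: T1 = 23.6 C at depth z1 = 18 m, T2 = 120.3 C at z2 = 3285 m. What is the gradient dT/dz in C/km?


dT = 120.3 - 23.6 = 96.7 C
dz = 3285 - 18 = 3267 m
gradient = dT/dz * 1000 = 96.7/3267 * 1000 = 29.599 C/km

29.599


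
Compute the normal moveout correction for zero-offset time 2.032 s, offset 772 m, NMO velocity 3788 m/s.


x/Vnmo = 772/3788 = 0.203801
(x/Vnmo)^2 = 0.041535
t0^2 = 4.129024
sqrt(4.129024 + 0.041535) = 2.042195
dt = 2.042195 - 2.032 = 0.010195

0.010195


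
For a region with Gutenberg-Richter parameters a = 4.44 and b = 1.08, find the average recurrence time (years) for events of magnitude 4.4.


log10(N) = 4.44 - 1.08*4.4 = -0.312
N = 10^-0.312 = 0.487528
T = 1/N = 1/0.487528 = 2.0512 years

2.0512


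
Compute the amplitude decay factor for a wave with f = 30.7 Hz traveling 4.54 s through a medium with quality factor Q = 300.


pi*f*t/Q = pi*30.7*4.54/300 = 1.459563
A/A0 = exp(-1.459563) = 0.232338

0.232338


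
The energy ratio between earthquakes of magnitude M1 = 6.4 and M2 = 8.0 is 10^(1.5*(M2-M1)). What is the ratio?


M2 - M1 = 8.0 - 6.4 = 1.6
1.5 * 1.6 = 2.4
ratio = 10^2.4 = 251.19

251.19


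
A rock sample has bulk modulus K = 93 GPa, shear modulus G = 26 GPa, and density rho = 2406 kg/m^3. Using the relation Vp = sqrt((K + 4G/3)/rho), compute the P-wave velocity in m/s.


First compute the effective modulus:
K + 4G/3 = 93e9 + 4*26e9/3 = 127666666666.67 Pa
Then divide by density:
127666666666.67 / 2406 = 53061789.9695 Pa/(kg/m^3)
Take the square root:
Vp = sqrt(53061789.9695) = 7284.35 m/s

7284.35


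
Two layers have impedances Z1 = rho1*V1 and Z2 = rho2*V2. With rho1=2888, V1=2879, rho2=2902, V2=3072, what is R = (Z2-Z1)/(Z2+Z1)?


Z1 = 2888 * 2879 = 8314552
Z2 = 2902 * 3072 = 8914944
R = (8914944 - 8314552) / (8914944 + 8314552) = 600392 / 17229496 = 0.0348

0.0348


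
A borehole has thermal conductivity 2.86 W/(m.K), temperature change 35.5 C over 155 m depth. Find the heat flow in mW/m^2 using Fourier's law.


q = k * dT / dz * 1000
= 2.86 * 35.5 / 155 * 1000
= 0.655032 * 1000
= 655.0323 mW/m^2

655.0323


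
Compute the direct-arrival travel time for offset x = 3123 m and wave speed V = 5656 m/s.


t = x / V
= 3123 / 5656
= 0.5522 s

0.5522


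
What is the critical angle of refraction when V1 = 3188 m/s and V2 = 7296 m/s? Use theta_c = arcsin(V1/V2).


V1/V2 = 3188/7296 = 0.436952
theta_c = arcsin(0.436952) = 25.9096 degrees

25.9096


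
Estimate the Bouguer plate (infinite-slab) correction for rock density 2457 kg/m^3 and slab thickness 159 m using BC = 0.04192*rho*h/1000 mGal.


BC = 0.04192 * rho * h / 1000
= 0.04192 * 2457 * 159 / 1000
= 16.3766 mGal

16.3766


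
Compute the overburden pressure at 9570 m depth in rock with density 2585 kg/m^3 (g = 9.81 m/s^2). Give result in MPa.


P = rho * g * z / 1e6
= 2585 * 9.81 * 9570 / 1e6
= 242684194.5 / 1e6
= 242.6842 MPa

242.6842


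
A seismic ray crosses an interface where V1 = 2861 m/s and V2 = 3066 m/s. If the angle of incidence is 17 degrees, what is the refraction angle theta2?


sin(theta1) = sin(17 deg) = 0.292372
sin(theta2) = V2/V1 * sin(theta1) = 3066/2861 * 0.292372 = 0.313321
theta2 = arcsin(0.313321) = 18.2595 degrees

18.2595


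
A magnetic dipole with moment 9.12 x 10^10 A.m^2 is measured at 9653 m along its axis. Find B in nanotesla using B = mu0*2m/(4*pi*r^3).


m = 9.12 x 10^10 = 91200000000 A.m^2
2m = 182400000000 A.m^2
r^3 = 9653^3 = 899470488077
B = (4pi*10^-7) * 182400000000 / (4*pi * 899470488077) * 1e9
= 229210.600006 / 11303079509854.12 * 1e9
= 20.2786 nT

20.2786


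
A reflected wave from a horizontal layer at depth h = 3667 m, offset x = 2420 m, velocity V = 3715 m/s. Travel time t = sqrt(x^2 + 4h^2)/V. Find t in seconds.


x^2 + 4h^2 = 2420^2 + 4*3667^2 = 5856400 + 53787556 = 59643956
sqrt(59643956) = 7722.95
t = 7722.95 / 3715 = 2.0789 s

2.0789


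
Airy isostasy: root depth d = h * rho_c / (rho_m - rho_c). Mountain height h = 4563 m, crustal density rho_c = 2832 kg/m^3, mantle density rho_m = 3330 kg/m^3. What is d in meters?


rho_m - rho_c = 3330 - 2832 = 498
d = 4563 * 2832 / 498
= 12922416 / 498
= 25948.63 m

25948.63


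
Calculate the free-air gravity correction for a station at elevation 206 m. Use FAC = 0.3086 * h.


FAC = 0.3086 * h
= 0.3086 * 206
= 63.5716 mGal

63.5716


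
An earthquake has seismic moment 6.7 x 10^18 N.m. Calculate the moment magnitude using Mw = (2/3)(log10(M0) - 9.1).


log10(M0) = log10(6.7 x 10^18) = 18.8261
Mw = 2/3 * (18.8261 - 9.1)
= 2/3 * 9.7261
= 6.48

6.48


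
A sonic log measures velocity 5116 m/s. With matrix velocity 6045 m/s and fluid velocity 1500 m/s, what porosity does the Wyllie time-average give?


1/V - 1/Vm = 1/5116 - 1/6045 = 3.004e-05
1/Vf - 1/Vm = 1/1500 - 1/6045 = 0.00050124
phi = 3.004e-05 / 0.00050124 = 0.0599

0.0599


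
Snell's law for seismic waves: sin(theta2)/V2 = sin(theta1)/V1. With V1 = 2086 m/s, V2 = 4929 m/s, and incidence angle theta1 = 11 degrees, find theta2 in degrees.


sin(theta1) = sin(11 deg) = 0.190809
sin(theta2) = V2/V1 * sin(theta1) = 4929/2086 * 0.190809 = 0.450862
theta2 = arcsin(0.450862) = 26.799 degrees

26.799


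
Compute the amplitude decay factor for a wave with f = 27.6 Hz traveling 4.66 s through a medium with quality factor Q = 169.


pi*f*t/Q = pi*27.6*4.66/169 = 2.390882
A/A0 = exp(-2.390882) = 0.091549

0.091549


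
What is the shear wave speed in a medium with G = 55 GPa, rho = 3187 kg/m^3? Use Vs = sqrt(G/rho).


Convert G to Pa: G = 55e9 Pa
Compute G/rho = 55e9 / 3187 = 17257609.0367
Vs = sqrt(17257609.0367) = 4154.23 m/s

4154.23


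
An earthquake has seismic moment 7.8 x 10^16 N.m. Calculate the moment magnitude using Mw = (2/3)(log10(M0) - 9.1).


log10(M0) = log10(7.8 x 10^16) = 16.8921
Mw = 2/3 * (16.8921 - 9.1)
= 2/3 * 7.7921
= 5.19

5.19


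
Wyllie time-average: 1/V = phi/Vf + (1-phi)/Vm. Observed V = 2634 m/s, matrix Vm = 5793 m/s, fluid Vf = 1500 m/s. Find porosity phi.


1/V - 1/Vm = 1/2634 - 1/5793 = 0.00020703
1/Vf - 1/Vm = 1/1500 - 1/5793 = 0.00049404
phi = 0.00020703 / 0.00049404 = 0.419

0.419


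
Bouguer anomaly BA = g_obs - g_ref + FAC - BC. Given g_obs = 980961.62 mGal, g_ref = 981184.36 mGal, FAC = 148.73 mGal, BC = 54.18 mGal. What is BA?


BA = g_obs - g_ref + FAC - BC
= 980961.62 - 981184.36 + 148.73 - 54.18
= -128.19 mGal

-128.19


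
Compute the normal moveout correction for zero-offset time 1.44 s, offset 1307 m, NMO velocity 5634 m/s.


x/Vnmo = 1307/5634 = 0.231984
(x/Vnmo)^2 = 0.053817
t0^2 = 2.0736
sqrt(2.0736 + 0.053817) = 1.458567
dt = 1.458567 - 1.44 = 0.018567

0.018567


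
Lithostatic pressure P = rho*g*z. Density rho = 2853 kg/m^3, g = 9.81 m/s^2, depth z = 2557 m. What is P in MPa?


P = rho * g * z / 1e6
= 2853 * 9.81 * 2557 / 1e6
= 71565137.01 / 1e6
= 71.5651 MPa

71.5651


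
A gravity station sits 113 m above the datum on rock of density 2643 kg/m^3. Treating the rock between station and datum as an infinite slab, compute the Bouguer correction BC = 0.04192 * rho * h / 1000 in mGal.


BC = 0.04192 * rho * h / 1000
= 0.04192 * 2643 * 113 / 1000
= 12.5198 mGal

12.5198


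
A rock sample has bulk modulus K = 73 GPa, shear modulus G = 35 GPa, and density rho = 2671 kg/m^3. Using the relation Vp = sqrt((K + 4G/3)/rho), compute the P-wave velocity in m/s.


First compute the effective modulus:
K + 4G/3 = 73e9 + 4*35e9/3 = 119666666666.67 Pa
Then divide by density:
119666666666.67 / 2671 = 44802196.4308 Pa/(kg/m^3)
Take the square root:
Vp = sqrt(44802196.4308) = 6693.44 m/s

6693.44


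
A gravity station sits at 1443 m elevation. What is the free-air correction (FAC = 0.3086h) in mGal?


FAC = 0.3086 * h
= 0.3086 * 1443
= 445.3098 mGal

445.3098


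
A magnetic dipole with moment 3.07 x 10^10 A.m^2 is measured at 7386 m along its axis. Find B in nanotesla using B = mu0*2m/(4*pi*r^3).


m = 3.07 x 10^10 = 30700000000 A.m^2
2m = 61400000000 A.m^2
r^3 = 7386^3 = 402928428456
B = (4pi*10^-7) * 61400000000 / (4*pi * 402928428456) * 1e9
= 77157.515572 / 5063347963039.4 * 1e9
= 15.2384 nT

15.2384


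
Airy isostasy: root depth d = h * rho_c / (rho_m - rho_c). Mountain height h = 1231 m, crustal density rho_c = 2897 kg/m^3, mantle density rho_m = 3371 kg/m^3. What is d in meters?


rho_m - rho_c = 3371 - 2897 = 474
d = 1231 * 2897 / 474
= 3566207 / 474
= 7523.64 m

7523.64


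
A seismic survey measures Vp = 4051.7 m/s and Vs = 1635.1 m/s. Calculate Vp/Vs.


Vp/Vs = 4051.7 / 1635.1
= 2.478

2.478


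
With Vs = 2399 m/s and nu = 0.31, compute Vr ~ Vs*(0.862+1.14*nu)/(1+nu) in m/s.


Numerator factor = 0.862 + 1.14*0.31 = 1.2154
Denominator = 1 + 0.31 = 1.31
Vr = 2399 * 1.2154 / 1.31 = 2225.76 m/s

2225.76


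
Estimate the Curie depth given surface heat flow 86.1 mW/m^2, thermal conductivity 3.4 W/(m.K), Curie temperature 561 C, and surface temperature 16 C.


T_Curie - T_surf = 561 - 16 = 545 C
Convert q to W/m^2: 86.1 mW/m^2 = 0.0861 W/m^2
d = 545 * 3.4 / 0.0861 = 21521.49 m

21521.49


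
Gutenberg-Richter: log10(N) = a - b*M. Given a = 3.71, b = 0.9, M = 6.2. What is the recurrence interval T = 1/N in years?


log10(N) = 3.71 - 0.9*6.2 = -1.87
N = 10^-1.87 = 0.01349
T = 1/N = 1/0.01349 = 74.131 years

74.131


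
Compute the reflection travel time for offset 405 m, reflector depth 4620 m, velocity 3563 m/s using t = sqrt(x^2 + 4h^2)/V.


x^2 + 4h^2 = 405^2 + 4*4620^2 = 164025 + 85377600 = 85541625
sqrt(85541625) = 9248.8716
t = 9248.8716 / 3563 = 2.5958 s

2.5958


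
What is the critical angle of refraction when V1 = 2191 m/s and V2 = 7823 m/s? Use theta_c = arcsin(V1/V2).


V1/V2 = 2191/7823 = 0.280072
theta_c = arcsin(0.280072) = 16.2645 degrees

16.2645


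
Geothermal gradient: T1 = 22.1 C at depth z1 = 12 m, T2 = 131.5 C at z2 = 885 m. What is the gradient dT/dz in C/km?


dT = 131.5 - 22.1 = 109.4 C
dz = 885 - 12 = 873 m
gradient = dT/dz * 1000 = 109.4/873 * 1000 = 125.315 C/km

125.315


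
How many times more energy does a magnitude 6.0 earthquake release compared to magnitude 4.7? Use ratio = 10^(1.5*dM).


M2 - M1 = 6.0 - 4.7 = 1.3
1.5 * 1.3 = 1.95
ratio = 10^1.95 = 89.13

89.13


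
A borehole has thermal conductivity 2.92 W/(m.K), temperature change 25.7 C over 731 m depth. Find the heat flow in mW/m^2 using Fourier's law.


q = k * dT / dz * 1000
= 2.92 * 25.7 / 731 * 1000
= 0.102659 * 1000
= 102.6594 mW/m^2

102.6594


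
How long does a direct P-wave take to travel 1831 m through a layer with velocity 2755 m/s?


t = x / V
= 1831 / 2755
= 0.6646 s

0.6646


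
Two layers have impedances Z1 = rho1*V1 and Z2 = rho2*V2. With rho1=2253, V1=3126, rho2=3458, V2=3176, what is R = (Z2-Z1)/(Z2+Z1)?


Z1 = 2253 * 3126 = 7042878
Z2 = 3458 * 3176 = 10982608
R = (10982608 - 7042878) / (10982608 + 7042878) = 3939730 / 18025486 = 0.2186

0.2186


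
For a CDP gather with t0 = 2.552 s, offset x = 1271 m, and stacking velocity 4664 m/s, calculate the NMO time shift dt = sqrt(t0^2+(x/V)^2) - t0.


x/Vnmo = 1271/4664 = 0.272513
(x/Vnmo)^2 = 0.074263
t0^2 = 6.512704
sqrt(6.512704 + 0.074263) = 2.566509
dt = 2.566509 - 2.552 = 0.014509

0.014509


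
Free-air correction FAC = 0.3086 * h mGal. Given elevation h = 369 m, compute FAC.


FAC = 0.3086 * h
= 0.3086 * 369
= 113.8734 mGal

113.8734


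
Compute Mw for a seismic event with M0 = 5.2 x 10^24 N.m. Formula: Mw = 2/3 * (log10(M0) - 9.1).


log10(M0) = log10(5.2 x 10^24) = 24.716
Mw = 2/3 * (24.716 - 9.1)
= 2/3 * 15.616
= 10.41

10.41


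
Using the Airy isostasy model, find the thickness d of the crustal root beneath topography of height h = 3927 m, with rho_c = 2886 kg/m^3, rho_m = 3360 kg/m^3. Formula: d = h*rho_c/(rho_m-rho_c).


rho_m - rho_c = 3360 - 2886 = 474
d = 3927 * 2886 / 474
= 11333322 / 474
= 23909.96 m

23909.96


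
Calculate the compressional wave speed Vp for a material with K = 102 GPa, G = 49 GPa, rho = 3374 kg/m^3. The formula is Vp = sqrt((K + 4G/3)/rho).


First compute the effective modulus:
K + 4G/3 = 102e9 + 4*49e9/3 = 167333333333.33 Pa
Then divide by density:
167333333333.33 / 3374 = 49594941.7111 Pa/(kg/m^3)
Take the square root:
Vp = sqrt(49594941.7111) = 7042.37 m/s

7042.37


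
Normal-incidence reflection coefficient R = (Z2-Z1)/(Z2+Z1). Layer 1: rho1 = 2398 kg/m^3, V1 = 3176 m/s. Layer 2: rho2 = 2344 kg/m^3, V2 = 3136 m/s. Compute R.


Z1 = 2398 * 3176 = 7616048
Z2 = 2344 * 3136 = 7350784
R = (7350784 - 7616048) / (7350784 + 7616048) = -265264 / 14966832 = -0.0177

-0.0177


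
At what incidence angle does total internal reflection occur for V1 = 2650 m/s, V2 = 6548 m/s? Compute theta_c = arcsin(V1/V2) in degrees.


V1/V2 = 2650/6548 = 0.404704
theta_c = arcsin(0.404704) = 23.8726 degrees

23.8726


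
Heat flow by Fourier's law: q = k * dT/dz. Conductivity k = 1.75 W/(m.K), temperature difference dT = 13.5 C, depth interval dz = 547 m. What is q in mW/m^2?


q = k * dT / dz * 1000
= 1.75 * 13.5 / 547 * 1000
= 0.04319 * 1000
= 43.1901 mW/m^2

43.1901


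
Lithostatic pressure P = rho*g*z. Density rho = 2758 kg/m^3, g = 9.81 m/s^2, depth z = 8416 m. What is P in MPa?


P = rho * g * z / 1e6
= 2758 * 9.81 * 8416 / 1e6
= 227703127.68 / 1e6
= 227.7031 MPa

227.7031


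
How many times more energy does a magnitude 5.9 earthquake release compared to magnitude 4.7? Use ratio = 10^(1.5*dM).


M2 - M1 = 5.9 - 4.7 = 1.2
1.5 * 1.2 = 1.8
ratio = 10^1.8 = 63.1

63.1


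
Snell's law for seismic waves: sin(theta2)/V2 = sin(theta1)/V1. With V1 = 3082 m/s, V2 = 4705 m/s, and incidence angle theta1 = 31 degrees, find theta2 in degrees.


sin(theta1) = sin(31 deg) = 0.515038
sin(theta2) = V2/V1 * sin(theta1) = 4705/3082 * 0.515038 = 0.78626
theta2 = arcsin(0.78626) = 51.8374 degrees

51.8374


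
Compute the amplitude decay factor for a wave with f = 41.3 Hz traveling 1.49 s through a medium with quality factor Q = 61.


pi*f*t/Q = pi*41.3*1.49/61 = 3.169249
A/A0 = exp(-3.169249) = 0.042035

0.042035
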